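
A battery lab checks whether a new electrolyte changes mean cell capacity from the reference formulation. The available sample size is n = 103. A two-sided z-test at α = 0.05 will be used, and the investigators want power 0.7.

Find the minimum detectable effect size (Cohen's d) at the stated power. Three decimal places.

Need Φ(δ − 1.960) = 0.7, so δ = 1.960 + 0.524 = 2.484.
(Lower-tail contribution to power is negligible for δ > 0.)
δ = d·√n ⇒ d = δ/√n = 2.484/√103 = 0.2448.

d ≈ 0.245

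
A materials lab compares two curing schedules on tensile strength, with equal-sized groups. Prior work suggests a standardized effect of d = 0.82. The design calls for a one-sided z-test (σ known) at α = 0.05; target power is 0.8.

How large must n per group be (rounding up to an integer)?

n = 19 per group

Set Φ(δ − 1.645) = 0.8; then δ − 1.645 = Φ⁻¹(0.8) = 0.842, giving δ = 2.486.
δ = d·√(n/2) ⇒ n = 2(δ/d)² = 2 × (2.486 / 0.82)² = 18.39.
Rounding up, n = 19 per group.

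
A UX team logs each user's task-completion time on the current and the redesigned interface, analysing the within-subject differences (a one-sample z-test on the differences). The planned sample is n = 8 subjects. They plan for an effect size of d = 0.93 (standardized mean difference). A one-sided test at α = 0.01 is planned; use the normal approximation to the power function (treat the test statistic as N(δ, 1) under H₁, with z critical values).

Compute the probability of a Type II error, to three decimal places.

Noncentrality parameter: δ = d·√n = 0.93 × √8 = 2.6304
One-sided α = 0.01 → critical value z_{0.01} = 2.326.
Power = P(Z > 2.326 − δ) = Φ(0.304) = 0.6195.
Type II error: β = 1 − power = 1 − 0.6195 = 0.3805.

β ≈ 0.381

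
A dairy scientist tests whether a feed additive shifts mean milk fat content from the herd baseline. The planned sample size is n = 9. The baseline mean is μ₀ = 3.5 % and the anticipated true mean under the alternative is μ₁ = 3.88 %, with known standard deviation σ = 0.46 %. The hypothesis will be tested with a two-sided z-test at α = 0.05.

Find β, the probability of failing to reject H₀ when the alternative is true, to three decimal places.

β ≈ 0.302

Standardized effect: d = |μ₁ − μ₀| / σ = |3.88 − 3.5| / 0.46 = 0.8261
Noncentrality parameter: δ = d·√n = 0.8261 × √9 = 2.4783
Critical value for a two-sided test at α = 0.05: z_{α/2} = 1.960.
Power = Φ(δ − 1.960) + Φ(−δ − 1.960) = Φ(0.518) + Φ(-4.438) = 0.6979 + 0.0000 = 0.6979.
Type II error: β = 1 − power = 1 − 0.6979 = 0.3021.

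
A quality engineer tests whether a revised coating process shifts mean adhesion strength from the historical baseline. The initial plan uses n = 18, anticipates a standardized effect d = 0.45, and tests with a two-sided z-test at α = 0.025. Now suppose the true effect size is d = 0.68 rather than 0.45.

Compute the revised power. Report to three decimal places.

With d = 0.68: δ = d·√n = 0.68 × √18 = 2.8850. Critical value z_{0.0125} = 2.241.
Revised power = Φ(δ − 2.241) + Φ(−δ − 2.241) = Φ(0.644) + Φ(-5.126) = 0.7401 + 0.0000 = 0.7401.

Power ≈ 0.740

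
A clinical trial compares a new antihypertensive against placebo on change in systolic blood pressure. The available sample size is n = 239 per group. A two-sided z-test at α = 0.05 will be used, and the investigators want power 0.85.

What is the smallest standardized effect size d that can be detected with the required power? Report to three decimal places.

d ≈ 0.274

Required noncentrality: δ = z_{0.025} + z_{0.15} = 1.960 + 1.036 = 2.996.
(Lower-tail contribution to power is negligible for δ > 0.)
δ = d·√(n/2) ⇒ d = δ/√(n/2) = 2.996/√(239/2) = 0.2741.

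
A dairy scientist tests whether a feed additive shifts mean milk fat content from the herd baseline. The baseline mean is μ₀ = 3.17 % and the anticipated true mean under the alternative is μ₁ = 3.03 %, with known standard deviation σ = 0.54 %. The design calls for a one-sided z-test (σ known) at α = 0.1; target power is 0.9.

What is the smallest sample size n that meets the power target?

Standardized effect: d = |μ₁ − μ₀| / σ = |3.03 − 3.17| / 0.54 = 0.2593
For power 0.9 need Φ(δ − z_{0.1}) = 0.9, so δ = z_{0.1} + z_{0.10} = 1.282 + 1.282 = 2.563.
δ = d·√n ⇒ n = (δ/d)² = (2.563 / 0.2593)² = 97.74.
Rounding up, n = 98.

n = 98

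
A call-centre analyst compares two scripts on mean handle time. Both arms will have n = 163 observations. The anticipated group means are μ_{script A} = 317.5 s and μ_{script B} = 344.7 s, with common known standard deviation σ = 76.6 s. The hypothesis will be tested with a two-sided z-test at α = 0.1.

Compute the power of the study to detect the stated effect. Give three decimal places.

Standardized effect: d = |μ_{script A} − μ_{script B}| / σ = |317.5 − 344.7| / 76.6 = 0.3551
Noncentrality parameter: δ = d·√(n/2) = 0.3551 × √(163/2) = 3.2057
Two-sided α = 0.1 → critical value z_{0.05} = 1.645.
Power = Φ(δ − 1.645) + Φ(−δ − 1.645) = Φ(1.561) + Φ(-4.851) = 0.9407 + 0.0000 = 0.9407.

Power ≈ 0.941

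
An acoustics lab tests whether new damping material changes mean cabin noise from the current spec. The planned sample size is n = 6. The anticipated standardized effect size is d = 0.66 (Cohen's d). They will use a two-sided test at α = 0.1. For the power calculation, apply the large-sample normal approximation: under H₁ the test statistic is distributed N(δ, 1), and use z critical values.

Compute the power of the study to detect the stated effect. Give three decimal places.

Power ≈ 0.489

Noncentrality parameter: δ = d·√n = 0.66 × √6 = 1.6167
Critical value for a two-sided test at α = 0.1: z_{α/2} = 1.645.
Power = Φ(δ − 1.645) + Φ(−δ − 1.645) = Φ(-0.028) + Φ(-3.262) = 0.4888 + 0.0006 = 0.4893.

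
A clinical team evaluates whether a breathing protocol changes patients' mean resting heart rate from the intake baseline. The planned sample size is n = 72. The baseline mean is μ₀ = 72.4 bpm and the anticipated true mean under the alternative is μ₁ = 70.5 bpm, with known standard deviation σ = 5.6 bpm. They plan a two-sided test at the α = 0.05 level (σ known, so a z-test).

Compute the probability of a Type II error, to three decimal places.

β ≈ 0.179

Standardized effect: d = |μ₁ − μ₀| / σ = |70.5 − 72.4| / 5.6 = 0.3393
Noncentrality parameter: δ = d·√n = 0.3393 × √72 = 2.8789
Critical value for a two-sided test at α = 0.05: z_{α/2} = 1.960.
Power = Φ(δ − 1.960) + Φ(−δ − 1.960) = Φ(0.919) + Φ(-4.839) = 0.8209 + 0.0000 = 0.8209.
Type II error: β = 1 − power = 1 − 0.8209 = 0.1791.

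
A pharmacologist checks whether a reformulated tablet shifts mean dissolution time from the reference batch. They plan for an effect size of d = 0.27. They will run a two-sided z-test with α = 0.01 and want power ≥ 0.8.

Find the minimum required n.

For power 0.8 need Φ(δ − z_{0.005}) = 0.8, so δ = z_{0.005} + z_{0.20} = 2.576 + 0.842 = 3.417.
(The Φ(−δ − z_{α/2}) term is vanishingly small for δ > 0 and is dropped in the standard sample-size formula.)
δ = d·√n ⇒ n = (δ/d)² = (3.417 / 0.27)² = 160.21.
Rounding up, n = 161.

n = 161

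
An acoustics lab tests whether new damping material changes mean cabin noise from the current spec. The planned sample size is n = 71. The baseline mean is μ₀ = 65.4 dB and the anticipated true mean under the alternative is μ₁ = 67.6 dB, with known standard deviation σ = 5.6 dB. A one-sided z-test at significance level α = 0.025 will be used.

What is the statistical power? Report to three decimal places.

Standardized effect: d = |μ₁ − μ₀| / σ = |67.6 − 65.4| / 5.6 = 0.3929
Noncentrality parameter: λ = d·√n = 0.3929 × √71 = 3.3103
Critical value for a one-sided test at α = 0.025: z_α = 1.960.
Power = P(Z > 1.960 − λ) = Φ(1.350) = 0.9115.

Power ≈ 0.912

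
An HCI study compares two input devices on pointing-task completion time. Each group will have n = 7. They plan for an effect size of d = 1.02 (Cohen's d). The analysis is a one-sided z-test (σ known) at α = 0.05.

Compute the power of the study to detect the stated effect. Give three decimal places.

Power ≈ 0.604

Noncentrality parameter: δ = d·√(n/2) = 1.02 × √(7/2) = 1.9082
One-sided α = 0.05 → critical value z_{0.05} = 1.645.
Power = Φ(δ − 1.645) = Φ(0.263) = 0.6039.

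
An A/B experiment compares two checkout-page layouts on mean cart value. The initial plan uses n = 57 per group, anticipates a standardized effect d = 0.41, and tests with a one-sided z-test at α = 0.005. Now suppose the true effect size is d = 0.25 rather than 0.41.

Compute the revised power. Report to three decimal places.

With d = 0.25: δ = d·√(n/2) = 0.25 × √(57/2) = 1.3346. Critical value z_{0.005} = 2.576.
Revised power = P(Z > 2.576 − δ) = Φ(-1.241) = 0.1073.

Power ≈ 0.107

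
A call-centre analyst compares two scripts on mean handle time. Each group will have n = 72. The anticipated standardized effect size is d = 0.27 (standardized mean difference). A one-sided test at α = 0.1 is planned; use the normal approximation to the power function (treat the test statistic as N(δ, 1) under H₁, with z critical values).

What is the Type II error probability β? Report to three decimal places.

β ≈ 0.368

Noncentrality parameter: δ = d·√(n/2) = 0.27 × √(72/2) = 1.6200
Critical value for a one-sided test at α = 0.1: z_α = 1.282.
Power = P(Z > 1.282 − δ) = Φ(0.338) = 0.6325.
Type II error: β = 1 − power = 1 − 0.6325 = 0.3675.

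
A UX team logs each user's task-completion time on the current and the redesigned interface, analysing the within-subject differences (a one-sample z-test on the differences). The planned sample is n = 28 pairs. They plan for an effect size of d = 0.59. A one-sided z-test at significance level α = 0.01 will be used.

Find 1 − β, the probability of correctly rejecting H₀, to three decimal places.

Power ≈ 0.787

Noncentrality parameter: δ = d·√n = 0.59 × √28 = 3.1220
Critical value for a one-sided test at α = 0.01: z_α = 2.326.
Power = Φ(δ − 2.326) = Φ(0.796) = 0.7869.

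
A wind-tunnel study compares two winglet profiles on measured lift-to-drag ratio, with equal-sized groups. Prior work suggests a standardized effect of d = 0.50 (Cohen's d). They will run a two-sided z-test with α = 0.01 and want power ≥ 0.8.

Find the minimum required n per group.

n = 94 per group

Set Φ(δ − 2.576) = 0.8; then δ − 2.576 = Φ⁻¹(0.8) = 0.842, giving δ = 3.417.
(Ignoring the negligible lower-tail rejection probability gives the usual closed-form inversion.)
δ = d·√(n/2) ⇒ n = 2(δ/d)² = 2 × (3.417 / 0.50)² = 93.43.
Round up to the next whole unit.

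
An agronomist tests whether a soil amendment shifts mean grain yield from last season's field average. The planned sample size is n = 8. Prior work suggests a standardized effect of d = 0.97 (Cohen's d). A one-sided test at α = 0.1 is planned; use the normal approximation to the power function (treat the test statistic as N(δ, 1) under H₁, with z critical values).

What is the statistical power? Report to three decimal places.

Power ≈ 0.928

Noncentrality parameter: λ = d·√n = 0.97 × √8 = 2.7436
One-sided α = 0.1 → critical value z_{0.1} = 1.282.
Power = P(Z > 1.282 − λ) = Φ(1.462) = 0.9281.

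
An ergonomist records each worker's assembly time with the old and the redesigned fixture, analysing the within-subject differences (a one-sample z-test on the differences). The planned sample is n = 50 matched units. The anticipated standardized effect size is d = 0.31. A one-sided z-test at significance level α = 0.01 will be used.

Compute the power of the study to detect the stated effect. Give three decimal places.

Power ≈ 0.447

Noncentrality parameter: δ = d·√n = 0.31 × √50 = 2.1920
Critical value for a one-sided test at α = 0.01: z_α = 2.326.
Power = P(Z > 2.326 − δ) = Φ(-0.134) = 0.4466.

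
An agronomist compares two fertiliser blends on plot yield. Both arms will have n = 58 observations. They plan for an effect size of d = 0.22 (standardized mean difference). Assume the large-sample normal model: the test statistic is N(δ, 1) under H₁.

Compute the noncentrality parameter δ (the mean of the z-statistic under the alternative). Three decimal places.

The noncentrality parameter scales effect size by the design's sample-size factor: δ = d·√(n/2) = 0.22 × √(58/2) = 1.1847

δ ≈ 1.185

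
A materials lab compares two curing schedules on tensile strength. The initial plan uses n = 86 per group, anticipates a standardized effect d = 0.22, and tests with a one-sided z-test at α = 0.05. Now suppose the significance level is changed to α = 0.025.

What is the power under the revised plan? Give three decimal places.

Power ≈ 0.302

δ = d·√(n/2) = 0.22 × √(86/2) = 1.4426 (unchanged). New critical value: z_{0.025} = 1.960.
Revised power = P(Z > 1.960 − δ) = Φ(-0.517) = 0.3025.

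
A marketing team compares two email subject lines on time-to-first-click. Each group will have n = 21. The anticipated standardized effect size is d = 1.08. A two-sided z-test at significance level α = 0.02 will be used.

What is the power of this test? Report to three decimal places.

Noncentrality parameter: δ = d·√(n/2) = 1.08 × √(21/2) = 3.4996
Two-sided α = 0.02 → critical value z_{0.01} = 2.326.
Power = Φ(δ − 2.326) + Φ(−δ − 2.326) = Φ(1.173) + Φ(-5.826) = 0.8797 + 0.0000 = 0.8797.

Power ≈ 0.880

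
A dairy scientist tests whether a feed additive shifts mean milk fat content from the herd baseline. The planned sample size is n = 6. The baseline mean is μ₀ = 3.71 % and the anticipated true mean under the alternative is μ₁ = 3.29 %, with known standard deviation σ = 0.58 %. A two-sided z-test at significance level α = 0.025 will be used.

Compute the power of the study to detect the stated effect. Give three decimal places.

Standardized effect: d = |μ₁ − μ₀| / σ = |3.29 − 3.71| / 0.58 = 0.7241
Noncentrality parameter: δ = d·√n = 0.7241 × √6 = 1.7738
Critical value for a two-sided test at α = 0.025: z_{α/2} = 2.241.
Power = Φ(δ − 2.241) + Φ(−δ − 2.241) = Φ(-0.468) + Φ(-4.015) = 0.3200 + 0.0000 = 0.3201.

Power ≈ 0.320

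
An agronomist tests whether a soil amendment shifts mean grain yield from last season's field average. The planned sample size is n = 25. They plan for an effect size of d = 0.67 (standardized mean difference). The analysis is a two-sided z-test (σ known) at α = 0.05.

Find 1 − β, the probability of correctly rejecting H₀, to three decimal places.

Power ≈ 0.918

Noncentrality parameter: δ = d·√n = 0.67 × √25 = 3.3500
Two-sided α = 0.05 → critical value z_{0.025} = 1.960.
Power = Φ(δ − 1.960) + Φ(−δ − 1.960) = Φ(1.390) + Φ(-5.310) = 0.9177 + 0.0000 = 0.9177.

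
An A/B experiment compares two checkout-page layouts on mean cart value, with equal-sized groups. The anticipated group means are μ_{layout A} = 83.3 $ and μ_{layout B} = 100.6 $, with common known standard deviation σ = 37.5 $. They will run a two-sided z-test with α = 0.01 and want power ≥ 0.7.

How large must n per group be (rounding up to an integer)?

n = 91 per group

Standardized effect: d = |μ_{layout A} − μ_{layout B}| / σ = |83.3 − 100.6| / 37.5 = 0.4613
For power 0.7 need Φ(δ − z_{0.005}) = 0.7, so δ = z_{0.005} + z_{0.30} = 2.576 + 0.524 = 3.100.
(Ignoring the negligible lower-tail rejection probability gives the usual closed-form inversion.)
δ = d·√(n/2) ⇒ n = 2(δ/d)² = 2 × (3.100 / 0.4613)² = 90.32.
Round up to the next whole unit.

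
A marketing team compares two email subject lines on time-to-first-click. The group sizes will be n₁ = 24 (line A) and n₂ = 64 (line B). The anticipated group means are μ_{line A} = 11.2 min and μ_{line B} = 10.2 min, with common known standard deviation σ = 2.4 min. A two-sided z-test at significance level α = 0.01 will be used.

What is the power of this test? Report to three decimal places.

Power ≈ 0.202

Standardized effect: d = |μ_{line A} − μ_{line B}| / σ = |11.2 − 10.2| / 2.4 = 0.4167
Noncentrality parameter: δ = d / √(1/n₁ + 1/n₂) = 0.4167 / √(1/24 + 1/64) = 1.7408
Critical value for a two-sided test at α = 0.01: z_{α/2} = 2.576.
Power = Φ(δ − 2.576) + Φ(−δ − 2.576) = Φ(-0.835) + Φ(-4.317) = 0.2018 + 0.0000 = 0.2019.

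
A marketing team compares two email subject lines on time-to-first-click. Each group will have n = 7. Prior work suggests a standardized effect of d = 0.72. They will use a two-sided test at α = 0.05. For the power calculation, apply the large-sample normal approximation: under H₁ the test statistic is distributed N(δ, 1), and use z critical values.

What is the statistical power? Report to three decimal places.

Power ≈ 0.270

Noncentrality parameter: δ = d·√(n/2) = 0.72 × √(7/2) = 1.3470
Critical value for a two-sided test at α = 0.05: z_{α/2} = 1.960.
Power = Φ(δ − 1.960) + Φ(−δ − 1.960) = Φ(-0.613) + Φ(-3.307) = 0.2699 + 0.0005 = 0.2704.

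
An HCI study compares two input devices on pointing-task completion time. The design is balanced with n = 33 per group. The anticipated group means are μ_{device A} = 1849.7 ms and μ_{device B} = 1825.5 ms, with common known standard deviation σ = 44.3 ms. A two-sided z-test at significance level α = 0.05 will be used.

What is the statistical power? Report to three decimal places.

Standardized effect: d = |μ_{device A} − μ_{device B}| / σ = |1849.7 − 1825.5| / 44.3 = 0.5463
Noncentrality parameter: δ = d·√(n/2) = 0.5463 × √(33/2) = 2.2190
Two-sided α = 0.05 → critical value z_{0.025} = 1.960.
Power = Φ(δ − 1.960) + Φ(−δ − 1.960) = Φ(0.259) + Φ(-4.179) = 0.6022 + 0.0000 = 0.6022.

Power ≈ 0.602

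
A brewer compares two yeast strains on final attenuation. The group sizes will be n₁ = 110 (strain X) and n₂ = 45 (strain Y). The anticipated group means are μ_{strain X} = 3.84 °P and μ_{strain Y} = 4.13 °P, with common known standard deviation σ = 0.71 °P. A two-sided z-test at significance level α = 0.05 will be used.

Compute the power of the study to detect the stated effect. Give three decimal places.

Standardized effect: d = |μ_{strain X} − μ_{strain Y}| / σ = |3.84 − 4.13| / 0.71 = 0.4085
Noncentrality parameter: δ = d / √(1/n₁ + 1/n₂) = 0.4085 / √(1/110 + 1/45) = 2.3082
Critical value for a two-sided test at α = 0.05: z_{α/2} = 1.960.
Power = Φ(δ − 1.960) + Φ(−δ − 1.960) = Φ(0.348) + Φ(-4.268) = 0.6362 + 0.0000 = 0.6362.

Power ≈ 0.636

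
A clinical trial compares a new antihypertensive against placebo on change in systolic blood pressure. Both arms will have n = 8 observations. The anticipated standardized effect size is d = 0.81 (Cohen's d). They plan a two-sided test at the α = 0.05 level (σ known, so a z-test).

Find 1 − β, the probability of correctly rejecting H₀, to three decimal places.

Power ≈ 0.367

Noncentrality parameter: δ = d·√(n/2) = 0.81 × √(8/2) = 1.6200
Two-sided α = 0.05 → critical value z_{0.025} = 1.960.
Power = Φ(δ − 1.960) + Φ(−δ − 1.960) = Φ(-0.340) + Φ(-3.580) = 0.3669 + 0.0002 = 0.3671.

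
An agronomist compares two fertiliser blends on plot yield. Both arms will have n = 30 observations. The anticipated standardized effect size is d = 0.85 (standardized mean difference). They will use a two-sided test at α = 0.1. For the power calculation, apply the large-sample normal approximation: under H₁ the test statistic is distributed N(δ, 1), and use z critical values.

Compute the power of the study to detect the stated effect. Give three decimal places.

Noncentrality parameter: δ = d·√(n/2) = 0.85 × √(30/2) = 3.2920
Two-sided α = 0.1 → critical value z_{0.05} = 1.645.
Power = Φ(δ − 1.645) + Φ(−δ − 1.645) = Φ(1.647) + Φ(-4.937) = 0.9502 + 0.0000 = 0.9502.

Power ≈ 0.950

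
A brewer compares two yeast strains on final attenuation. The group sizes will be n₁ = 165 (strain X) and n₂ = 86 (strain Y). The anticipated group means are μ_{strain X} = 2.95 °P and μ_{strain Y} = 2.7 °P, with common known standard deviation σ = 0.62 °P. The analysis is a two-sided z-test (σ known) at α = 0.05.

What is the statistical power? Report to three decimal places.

Power ≈ 0.858

Standardized effect: d = |μ_{strain X} − μ_{strain Y}| / σ = |2.95 − 2.7| / 0.62 = 0.4032
Noncentrality parameter: δ = d / √(1/n₁ + 1/n₂) = 0.4032 / √(1/165 + 1/86) = 3.0318
Two-sided α = 0.05 → critical value z_{0.025} = 1.960.
Power = Φ(δ − 1.960) + Φ(−δ − 1.960) = Φ(1.072) + Φ(-4.992) = 0.8581 + 0.0000 = 0.8581.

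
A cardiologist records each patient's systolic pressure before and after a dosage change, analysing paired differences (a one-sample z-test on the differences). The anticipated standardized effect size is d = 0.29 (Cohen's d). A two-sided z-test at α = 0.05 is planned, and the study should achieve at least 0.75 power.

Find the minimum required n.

n = 83

Set Φ(δ − 1.960) = 0.75; then δ − 1.960 = Φ⁻¹(0.75) = 0.674, giving δ = 2.634.
(For δ > 0 the lower-tail rejection region contributes negligibly to power, so the one-term inversion is standard.)
δ = d·√n ⇒ n = (δ/d)² = (2.634 / 0.29)² = 82.52.
Rounding up, n = 83.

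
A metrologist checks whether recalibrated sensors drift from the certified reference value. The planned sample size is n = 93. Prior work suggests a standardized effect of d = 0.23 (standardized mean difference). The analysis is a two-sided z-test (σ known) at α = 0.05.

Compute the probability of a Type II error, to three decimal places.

β ≈ 0.398

Noncentrality parameter: δ = d·√n = 0.23 × √93 = 2.2180
Two-sided α = 0.05 → critical value z_{0.025} = 1.960.
Power = Φ(δ − 1.960) + Φ(−δ − 1.960) = Φ(0.258) + Φ(-4.178) = 0.6018 + 0.0000 = 0.6018.
Type II error: β = 1 − power = 1 − 0.6018 = 0.3982.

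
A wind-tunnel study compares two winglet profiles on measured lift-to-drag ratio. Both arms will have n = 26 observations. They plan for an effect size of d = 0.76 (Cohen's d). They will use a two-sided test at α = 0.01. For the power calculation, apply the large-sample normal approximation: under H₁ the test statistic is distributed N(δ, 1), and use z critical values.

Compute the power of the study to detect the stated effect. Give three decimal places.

Power ≈ 0.565

Noncentrality parameter: δ = d·√(n/2) = 0.76 × √(26/2) = 2.7402
Critical value for a two-sided test at α = 0.01: z_{α/2} = 2.576.
Power = Φ(δ − 2.576) + Φ(−δ − 2.576) = Φ(0.164) + Φ(-5.316) = 0.5653 + 0.0000 = 0.5653.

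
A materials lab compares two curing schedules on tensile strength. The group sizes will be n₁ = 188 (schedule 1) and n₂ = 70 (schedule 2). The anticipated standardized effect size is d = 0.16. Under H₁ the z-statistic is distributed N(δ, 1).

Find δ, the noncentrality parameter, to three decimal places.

δ ≈ 1.143

The noncentrality parameter scales effect size by the design's sample-size factor: δ = d / √(1/n₁ + 1/n₂) = 0.16 / √(1/188 + 1/70) = 1.1427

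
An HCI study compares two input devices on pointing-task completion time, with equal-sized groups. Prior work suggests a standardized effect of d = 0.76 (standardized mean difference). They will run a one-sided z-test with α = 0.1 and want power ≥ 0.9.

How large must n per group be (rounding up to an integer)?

n = 23 per group

For power 0.9 need Φ(δ − z_{0.1}) = 0.9, so δ = z_{0.1} + z_{0.10} = 1.282 + 1.282 = 2.563.
δ = d·√(n/2) ⇒ n = 2(δ/d)² = 2 × (2.563 / 0.76)² = 22.75.
Rounding up, n = 23 per group.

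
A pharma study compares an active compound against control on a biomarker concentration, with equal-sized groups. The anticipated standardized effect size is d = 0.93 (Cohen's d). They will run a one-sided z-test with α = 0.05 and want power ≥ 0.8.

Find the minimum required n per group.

n = 15 per group

For power 0.8 need Φ(δ − z_{0.05}) = 0.8, so δ = z_{0.05} + z_{0.20} = 1.645 + 0.842 = 2.486.
δ = d·√(n/2) ⇒ n = 2(δ/d)² = 2 × (2.486 / 0.93)² = 14.30.
Rounding up, n = 15 per group.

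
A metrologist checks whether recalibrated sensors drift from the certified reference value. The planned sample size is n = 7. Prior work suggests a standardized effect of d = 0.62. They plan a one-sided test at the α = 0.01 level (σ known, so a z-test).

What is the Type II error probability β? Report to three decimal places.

β ≈ 0.754

Noncentrality parameter: δ = d·√n = 0.62 × √7 = 1.6404
One-sided α = 0.01 → critical value z_{0.01} = 2.326.
Power = P(Z > 2.326 − δ) = Φ(-0.686) = 0.2464.
Type II error: β = 1 − power = 1 − 0.2464 = 0.7536.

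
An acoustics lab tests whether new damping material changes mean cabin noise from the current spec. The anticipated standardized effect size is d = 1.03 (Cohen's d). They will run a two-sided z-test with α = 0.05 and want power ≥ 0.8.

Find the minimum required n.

For power 0.8 need Φ(δ − z_{0.025}) = 0.8, so δ = z_{0.025} + z_{0.20} = 1.960 + 0.842 = 2.802.
(Ignoring the negligible lower-tail rejection probability gives the usual closed-form inversion.)
δ = d·√n ⇒ n = (δ/d)² = (2.802 / 1.03)² = 7.40.
Round up to the next whole unit.

n = 8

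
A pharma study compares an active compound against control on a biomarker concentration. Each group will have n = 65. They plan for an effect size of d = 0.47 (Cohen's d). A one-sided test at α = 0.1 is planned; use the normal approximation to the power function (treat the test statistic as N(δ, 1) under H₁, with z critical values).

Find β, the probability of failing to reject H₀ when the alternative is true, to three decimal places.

Noncentrality parameter: δ = d·√(n/2) = 0.47 × √(65/2) = 2.6794
Critical value for a one-sided test at α = 0.1: z_α = 1.282.
Power = P(Z > 1.282 − δ) = Φ(1.398) = 0.9189.
Type II error: β = 1 − power = 1 − 0.9189 = 0.0811.

β ≈ 0.081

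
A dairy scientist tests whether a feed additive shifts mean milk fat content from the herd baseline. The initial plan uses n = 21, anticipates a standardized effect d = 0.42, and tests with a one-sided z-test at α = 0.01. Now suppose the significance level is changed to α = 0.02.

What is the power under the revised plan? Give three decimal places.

Power ≈ 0.449

δ = d·√n = 0.42 × √21 = 1.9247 (unchanged). New critical value: z_{0.02} = 2.054.
Revised power = P(Z > 2.054 − δ) = Φ(-0.129) = 0.4487.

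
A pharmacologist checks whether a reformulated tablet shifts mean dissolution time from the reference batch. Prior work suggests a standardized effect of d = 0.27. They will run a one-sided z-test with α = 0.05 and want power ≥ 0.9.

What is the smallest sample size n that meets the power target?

Set Φ(δ − 1.645) = 0.9; then δ − 1.645 = Φ⁻¹(0.9) = 1.282, giving δ = 2.926.
δ = d·√n ⇒ n = (δ/d)² = (2.926 / 0.27)² = 117.47.
Round up to the next whole unit.

n = 118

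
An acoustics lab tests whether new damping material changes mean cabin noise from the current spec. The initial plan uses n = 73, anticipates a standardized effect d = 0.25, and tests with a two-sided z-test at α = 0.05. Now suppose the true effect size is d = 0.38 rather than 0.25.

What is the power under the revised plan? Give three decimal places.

With d = 0.38: δ = d·√n = 0.38 × √73 = 3.2467. Critical value z_{0.025} = 1.960.
Revised power = Φ(δ − 1.960) + Φ(−δ − 1.960) = Φ(1.287) + Φ(-5.207) = 0.9009 + 0.0000 = 0.9009.

Power ≈ 0.901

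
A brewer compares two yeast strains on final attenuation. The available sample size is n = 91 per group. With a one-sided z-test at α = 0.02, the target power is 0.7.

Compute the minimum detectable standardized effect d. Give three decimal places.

d ≈ 0.382

Required noncentrality: δ = z_{0.02} + z_{0.30} = 2.054 + 0.524 = 2.578.
δ = d·√(n/2) ⇒ d = δ/√(n/2) = 2.578/√(91/2) = 0.3822.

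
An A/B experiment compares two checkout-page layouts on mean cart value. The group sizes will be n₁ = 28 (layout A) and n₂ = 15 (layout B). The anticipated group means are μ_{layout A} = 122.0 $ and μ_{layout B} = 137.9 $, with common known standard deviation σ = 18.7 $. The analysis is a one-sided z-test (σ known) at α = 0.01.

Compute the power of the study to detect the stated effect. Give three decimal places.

Standardized effect: d = |μ_{layout A} − μ_{layout B}| / σ = |122.0 − 137.9| / 18.7 = 0.8503
Noncentrality parameter: δ = d / √(1/n₁ + 1/n₂) = 0.8503 / √(1/28 + 1/15) = 2.6573
One-sided α = 0.01 → critical value z_{0.01} = 2.326.
Power = P(Z > 2.326 − δ) = Φ(0.331) = 0.6297.

Power ≈ 0.630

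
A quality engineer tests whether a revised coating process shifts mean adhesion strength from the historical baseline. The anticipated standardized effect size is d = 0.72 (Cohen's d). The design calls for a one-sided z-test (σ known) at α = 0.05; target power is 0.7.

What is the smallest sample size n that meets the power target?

n = 10

For power 0.7 need Φ(δ − z_{0.05}) = 0.7, so δ = z_{0.05} + z_{0.30} = 1.645 + 0.524 = 2.169.
δ = d·√n ⇒ n = (δ/d)² = (2.169 / 0.72)² = 9.08.
Round up to the next whole unit.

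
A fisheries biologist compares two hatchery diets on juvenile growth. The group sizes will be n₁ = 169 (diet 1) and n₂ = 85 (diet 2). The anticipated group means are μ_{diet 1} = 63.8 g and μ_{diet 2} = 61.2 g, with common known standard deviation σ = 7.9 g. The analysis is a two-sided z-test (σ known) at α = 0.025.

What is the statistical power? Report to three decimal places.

Standardized effect: d = |μ_{diet 1} − μ_{diet 2}| / σ = |63.8 − 61.2| / 7.9 = 0.3291
Noncentrality parameter: δ = d / √(1/n₁ + 1/n₂) = 0.3291 / √(1/169 + 1/85) = 2.4750
Two-sided α = 0.025 → critical value z_{0.0125} = 2.241.
Power = Φ(δ − 2.241) + Φ(−δ − 2.241) = Φ(0.234) + Φ(-4.716) = 0.5924 + 0.0000 = 0.5924.

Power ≈ 0.592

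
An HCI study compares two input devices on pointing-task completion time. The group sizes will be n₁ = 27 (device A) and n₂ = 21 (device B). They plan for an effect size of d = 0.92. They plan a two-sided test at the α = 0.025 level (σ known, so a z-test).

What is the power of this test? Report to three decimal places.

Noncentrality parameter: δ = d / √(1/n₁ + 1/n₂) = 0.92 / √(1/27 + 1/21) = 3.1620
Two-sided α = 0.025 → critical value z_{0.0125} = 2.241.
Power = Φ(δ − 2.241) + Φ(−δ − 2.241) = Φ(0.921) + Φ(-5.403) = 0.8214 + 0.0000 = 0.8214.

Power ≈ 0.821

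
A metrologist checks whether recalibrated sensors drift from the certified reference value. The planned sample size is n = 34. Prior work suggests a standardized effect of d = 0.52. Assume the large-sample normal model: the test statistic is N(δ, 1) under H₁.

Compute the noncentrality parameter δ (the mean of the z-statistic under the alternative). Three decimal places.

δ ≈ 3.032

δ = d·√n = 0.52 × √34 = 3.0321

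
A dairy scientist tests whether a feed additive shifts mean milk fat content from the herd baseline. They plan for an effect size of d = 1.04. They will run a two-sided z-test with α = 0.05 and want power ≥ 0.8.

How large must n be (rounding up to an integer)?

For power 0.8 need Φ(δ − z_{0.025}) = 0.8, so δ = z_{0.025} + z_{0.20} = 1.960 + 0.842 = 2.802.
(Ignoring the negligible lower-tail rejection probability gives the usual closed-form inversion.)
δ = d·√n ⇒ n = (δ/d)² = (2.802 / 1.04)² = 7.26.
Round up to the next whole unit.

n = 8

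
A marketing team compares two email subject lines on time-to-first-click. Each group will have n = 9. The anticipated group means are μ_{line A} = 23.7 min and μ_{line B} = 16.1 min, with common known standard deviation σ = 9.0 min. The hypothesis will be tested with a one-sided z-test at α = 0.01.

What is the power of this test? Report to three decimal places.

Power ≈ 0.296

Standardized effect: d = |μ_{line A} − μ_{line B}| / σ = |23.7 − 16.1| / 9.0 = 0.8444
Noncentrality parameter: δ = d·√(n/2) = 0.8444 × √(9/2) = 1.7913
One-sided α = 0.01 → critical value z_{0.01} = 2.326.
Power = P(Z > 2.326 − δ) = Φ(-0.535) = 0.2963.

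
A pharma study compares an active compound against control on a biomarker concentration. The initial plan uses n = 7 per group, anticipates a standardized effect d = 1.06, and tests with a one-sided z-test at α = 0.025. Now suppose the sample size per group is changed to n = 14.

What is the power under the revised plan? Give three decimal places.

With n = 14 per group: δ = d·√(n/2) = 1.06 × √(14/2) = 2.8045. Critical value z_{0.025} = 1.960.
Revised power = Φ(δ − 1.960) = Φ(0.845) = 0.8008.

Power ≈ 0.801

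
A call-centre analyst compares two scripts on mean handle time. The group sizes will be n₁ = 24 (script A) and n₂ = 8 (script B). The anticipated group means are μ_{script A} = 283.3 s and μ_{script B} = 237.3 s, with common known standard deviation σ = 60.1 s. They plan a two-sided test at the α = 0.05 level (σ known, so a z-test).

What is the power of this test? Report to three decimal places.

Power ≈ 0.466

Standardized effect: d = |μ_{script A} − μ_{script B}| / σ = |283.3 − 237.3| / 60.1 = 0.7654
Noncentrality parameter: δ = d / √(1/n₁ + 1/n₂) = 0.7654 / √(1/24 + 1/8) = 1.8748
Two-sided α = 0.05 → critical value z_{0.025} = 1.960.
Power = Φ(δ − 1.960) + Φ(−δ − 1.960) = Φ(-0.085) + Φ(-3.835) = 0.4661 + 0.0001 = 0.4661.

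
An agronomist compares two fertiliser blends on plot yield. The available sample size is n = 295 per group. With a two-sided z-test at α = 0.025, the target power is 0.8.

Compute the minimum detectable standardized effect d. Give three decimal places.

d ≈ 0.254

Need Φ(δ − 2.241) = 0.8, so δ = 2.241 + 0.842 = 3.083.
(Lower-tail contribution to power is negligible for δ > 0.)
δ = d·√(n/2) ⇒ d = δ/√(n/2) = 3.083/√(295/2) = 0.2539.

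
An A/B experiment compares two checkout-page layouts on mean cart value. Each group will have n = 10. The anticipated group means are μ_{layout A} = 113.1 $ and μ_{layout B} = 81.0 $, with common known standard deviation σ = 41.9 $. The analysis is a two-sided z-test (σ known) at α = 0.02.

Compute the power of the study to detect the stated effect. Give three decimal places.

Standardized effect: d = |μ_{layout A} − μ_{layout B}| / σ = |113.1 − 81.0| / 41.9 = 0.7661
Noncentrality parameter: δ = d·√(n/2) = 0.7661 × √(10/2) = 1.7131
Two-sided α = 0.02 → critical value z_{0.01} = 2.326.
Power = Φ(δ − 2.326) + Φ(−δ − 2.326) = Φ(-0.613) + Φ(-4.039) = 0.2698 + 0.0000 = 0.2699.

Power ≈ 0.270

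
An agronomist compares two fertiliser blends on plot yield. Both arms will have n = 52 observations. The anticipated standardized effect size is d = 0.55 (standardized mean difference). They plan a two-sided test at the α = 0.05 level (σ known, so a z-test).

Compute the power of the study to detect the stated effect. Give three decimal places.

Noncentrality parameter: δ = d·√(n/2) = 0.55 × √(52/2) = 2.8045
Critical value for a two-sided test at α = 0.05: z_{α/2} = 1.960.
Power = Φ(δ − 1.960) + Φ(−δ − 1.960) = Φ(0.844) + Φ(-4.764) = 0.8008 + 0.0000 = 0.8008.

Power ≈ 0.801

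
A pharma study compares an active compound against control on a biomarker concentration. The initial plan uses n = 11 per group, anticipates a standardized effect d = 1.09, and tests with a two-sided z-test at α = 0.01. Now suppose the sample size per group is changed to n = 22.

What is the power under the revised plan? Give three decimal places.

With n = 22 per group: δ = d·√(n/2) = 1.09 × √(22/2) = 3.6151. Critical value z_{0.005} = 2.576.
Revised power = Φ(δ − 2.576) + Φ(−δ − 2.576) = Φ(1.039) + Φ(-6.191) = 0.8507 + 0.0000 = 0.8507.

Power ≈ 0.851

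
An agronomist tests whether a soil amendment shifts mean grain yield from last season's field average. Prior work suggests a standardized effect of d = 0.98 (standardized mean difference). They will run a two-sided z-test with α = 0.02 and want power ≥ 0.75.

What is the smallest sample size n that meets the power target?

Set Φ(δ − 2.326) = 0.75; then δ − 2.326 = Φ⁻¹(0.75) = 0.674, giving δ = 3.001.
(The Φ(−δ − z_{α/2}) term is vanishingly small for δ > 0 and is dropped in the standard sample-size formula.)
δ = d·√n ⇒ n = (δ/d)² = (3.001 / 0.98)² = 9.38.
Rounding up, n = 10.

n = 10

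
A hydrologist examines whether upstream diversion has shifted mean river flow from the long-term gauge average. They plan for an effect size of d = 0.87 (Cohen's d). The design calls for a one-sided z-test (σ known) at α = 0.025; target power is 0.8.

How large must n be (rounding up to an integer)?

n = 11

Set Φ(δ − 1.960) = 0.8; then δ − 1.960 = Φ⁻¹(0.8) = 0.842, giving δ = 2.802.
δ = d·√n ⇒ n = (δ/d)² = (2.802 / 0.87)² = 10.37.
Rounding up, n = 11.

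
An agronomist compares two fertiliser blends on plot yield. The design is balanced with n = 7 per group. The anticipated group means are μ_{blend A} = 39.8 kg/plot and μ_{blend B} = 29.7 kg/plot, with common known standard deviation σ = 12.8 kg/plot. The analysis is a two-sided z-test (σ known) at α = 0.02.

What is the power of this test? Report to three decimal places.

Standardized effect: d = |μ_{blend A} − μ_{blend B}| / σ = |39.8 − 29.7| / 12.8 = 0.7891
Noncentrality parameter: δ = d·√(n/2) = 0.7891 × √(7/2) = 1.4762
Critical value for a two-sided test at α = 0.02: z_{α/2} = 2.326.
Power = Φ(δ − 2.326) + Φ(−δ − 2.326) = Φ(-0.850) + Φ(-3.803) = 0.1976 + 0.0001 = 0.1977.

Power ≈ 0.198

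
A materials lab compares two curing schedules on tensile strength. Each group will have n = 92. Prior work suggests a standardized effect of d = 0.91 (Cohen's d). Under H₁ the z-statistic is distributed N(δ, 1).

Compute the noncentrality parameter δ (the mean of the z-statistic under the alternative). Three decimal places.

δ = d·√(n/2) = 0.91 × √(92/2) = 6.1719

δ ≈ 6.172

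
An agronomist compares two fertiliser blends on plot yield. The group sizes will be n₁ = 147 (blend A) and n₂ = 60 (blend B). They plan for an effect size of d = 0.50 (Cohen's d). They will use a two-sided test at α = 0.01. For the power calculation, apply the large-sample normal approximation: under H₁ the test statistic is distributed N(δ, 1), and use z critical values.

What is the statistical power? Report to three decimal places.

Power ≈ 0.754

Noncentrality parameter: δ = d / √(1/n₁ + 1/n₂) = 0.50 / √(1/147 + 1/60) = 3.2638
Two-sided α = 0.01 → critical value z_{0.005} = 2.576.
Power = Φ(δ − 2.576) + Φ(−δ − 2.576) = Φ(0.688) + Φ(-5.840) = 0.7543 + 0.0000 = 0.7543.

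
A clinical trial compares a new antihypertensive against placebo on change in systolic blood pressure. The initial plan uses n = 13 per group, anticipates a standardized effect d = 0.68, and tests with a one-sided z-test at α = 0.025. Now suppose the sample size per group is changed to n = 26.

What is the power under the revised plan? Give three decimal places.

Power ≈ 0.689

With n = 26 per group: δ = d·√(n/2) = 0.68 × √(26/2) = 2.4518. Critical value z_{0.025} = 1.960.
Revised power = P(Z > 1.960 − δ) = Φ(0.492) = 0.6886.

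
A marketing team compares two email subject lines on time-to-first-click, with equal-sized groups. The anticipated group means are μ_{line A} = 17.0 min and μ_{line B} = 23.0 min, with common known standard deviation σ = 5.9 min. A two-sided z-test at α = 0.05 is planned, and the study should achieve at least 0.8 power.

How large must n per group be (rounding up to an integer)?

Standardized effect: d = |μ_{line A} − μ_{line B}| / σ = |17.0 − 23.0| / 5.9 = 1.0169
For power 0.8 need Φ(δ − z_{0.025}) = 0.8, so δ = z_{0.025} + z_{0.20} = 1.960 + 0.842 = 2.802.
(For δ > 0 the lower-tail rejection region contributes negligibly to power, so the one-term inversion is standard.)
δ = d·√(n/2) ⇒ n = 2(δ/d)² = 2 × (2.802 / 1.0169)² = 15.18.
Rounding up, n = 16 per group.

n = 16 per group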